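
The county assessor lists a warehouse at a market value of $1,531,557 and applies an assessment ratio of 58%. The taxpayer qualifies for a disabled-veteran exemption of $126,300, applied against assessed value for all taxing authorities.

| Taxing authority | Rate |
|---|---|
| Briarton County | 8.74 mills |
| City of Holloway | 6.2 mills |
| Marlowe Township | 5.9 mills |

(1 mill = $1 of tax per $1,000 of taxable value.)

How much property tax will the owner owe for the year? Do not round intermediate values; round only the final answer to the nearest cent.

$15,880.14

Assessed value = $1,531,557 × 0.58 = $888,303.06
Taxable value = $888,303.06 − $126,300 = $762,003.06
Briarton County: $762,003.06 × 0.00874 = $6,659.9067444
City of Holloway: $762,003.06 × 0.0062 = $4,724.418972
Marlowe Township: $762,003.06 × 0.0059 = $4,495.818054
Total = $6,659.9067444 + $4,724.418972 + $4,495.818054 = $15,880.1437704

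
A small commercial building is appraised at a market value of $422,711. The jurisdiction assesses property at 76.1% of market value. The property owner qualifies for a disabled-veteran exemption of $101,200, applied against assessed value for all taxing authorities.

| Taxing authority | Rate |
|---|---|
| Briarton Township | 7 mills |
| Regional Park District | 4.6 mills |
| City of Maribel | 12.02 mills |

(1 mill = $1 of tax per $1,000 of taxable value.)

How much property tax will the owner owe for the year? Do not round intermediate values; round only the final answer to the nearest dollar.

Assessed value = $422,711 × 0.761 = $321,683.071
Taxable value = $321,683.071 − $101,200 = $220,483.071
Briarton Township: $220,483.071 × 0.007 = $1,543.381497
Regional Park District: $220,483.071 × 0.0046 = $1,014.2221266
City of Maribel: $220,483.071 × 0.01202 = $2,650.20651342
Total = $1,543.381497 + $1,014.2221266 + $2,650.20651342 = $5,207.81013702

$5,208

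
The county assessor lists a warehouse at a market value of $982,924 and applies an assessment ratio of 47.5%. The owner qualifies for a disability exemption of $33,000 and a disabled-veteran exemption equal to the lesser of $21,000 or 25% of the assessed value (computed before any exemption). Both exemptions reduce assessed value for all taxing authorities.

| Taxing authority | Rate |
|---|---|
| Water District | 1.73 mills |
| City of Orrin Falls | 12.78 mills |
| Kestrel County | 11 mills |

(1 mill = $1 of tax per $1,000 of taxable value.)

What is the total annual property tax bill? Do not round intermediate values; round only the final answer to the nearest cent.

$10,532.80

Assessed value = $982,924 × 0.475 = $466,888.9
Disabled-veteran exemption = min($21,000, 25% × $466,888.9) = min($21,000, $116,722.225) = $21,000 (dollar cap binds)
Taxable value = $466,888.9 − $33,000 − $21,000 = $412,888.9
Water District: $412,888.9 × 0.00173 = $714.297797
City of Orrin Falls: $412,888.9 × 0.01278 = $5,276.720142
Kestrel County: $412,888.9 × 0.011 = $4,541.7779
Total = $10,532.795839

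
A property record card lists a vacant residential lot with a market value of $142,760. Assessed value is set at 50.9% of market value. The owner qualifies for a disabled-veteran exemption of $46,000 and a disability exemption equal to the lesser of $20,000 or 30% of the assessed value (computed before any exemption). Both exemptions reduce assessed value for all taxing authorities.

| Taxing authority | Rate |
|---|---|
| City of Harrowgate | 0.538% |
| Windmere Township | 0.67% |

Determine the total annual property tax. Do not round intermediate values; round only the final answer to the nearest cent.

$80.51

Assessed value = $142,760 × 0.509 = $72,664.84
Disability exemption = min($20,000, 30% × $72,664.84) = min($20,000, $21,799.452) = $20,000 (dollar cap binds)
Taxable value = $72,664.84 − $46,000 − $20,000 = $6,664.84
City of Harrowgate: $6,664.84 × 0.00538 = $35.8568392
Windmere Township: $6,664.84 × 0.0067 = $44.654428
Total = $80.5112672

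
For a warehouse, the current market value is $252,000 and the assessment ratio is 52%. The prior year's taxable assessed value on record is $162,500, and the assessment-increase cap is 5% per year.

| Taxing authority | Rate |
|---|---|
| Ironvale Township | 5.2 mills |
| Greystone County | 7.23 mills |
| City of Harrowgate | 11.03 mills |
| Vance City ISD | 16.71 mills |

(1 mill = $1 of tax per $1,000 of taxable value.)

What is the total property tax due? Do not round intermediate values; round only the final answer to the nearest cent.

$5,263.88

Uncapped assessed value = $252,000 × 0.52 = $131,040
Cap limit = $162,500 × 1.05 = $170,625
Taxable assessed value = min($131,040, $170,625) = $131,040 (cap does not bind)
Ironvale Township: $131,040 × 0.0052 = $681.408
Greystone County: $131,040 × 0.00723 = $947.4192
City of Harrowgate: $131,040 × 0.01103 = $1,445.3712
Vance City ISD: $131,040 × 0.01671 = $2,189.6784
Total = $5,263.8768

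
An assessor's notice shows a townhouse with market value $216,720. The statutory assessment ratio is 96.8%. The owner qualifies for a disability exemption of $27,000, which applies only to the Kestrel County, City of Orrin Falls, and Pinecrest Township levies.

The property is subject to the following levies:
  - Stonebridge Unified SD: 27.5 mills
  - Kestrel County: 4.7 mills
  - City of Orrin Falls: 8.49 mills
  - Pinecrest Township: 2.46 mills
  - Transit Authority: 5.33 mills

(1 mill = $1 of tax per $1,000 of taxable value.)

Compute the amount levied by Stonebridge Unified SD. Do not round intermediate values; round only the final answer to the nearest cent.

Assessed value = $216,720 × 0.968 = $209,784.96
Stonebridge Unified SD taxable value = $209,784.96 (exemption does not apply)
Stonebridge Unified SD levy = $209,784.96 × 0.0275 = $5,769.0864

$5,769.09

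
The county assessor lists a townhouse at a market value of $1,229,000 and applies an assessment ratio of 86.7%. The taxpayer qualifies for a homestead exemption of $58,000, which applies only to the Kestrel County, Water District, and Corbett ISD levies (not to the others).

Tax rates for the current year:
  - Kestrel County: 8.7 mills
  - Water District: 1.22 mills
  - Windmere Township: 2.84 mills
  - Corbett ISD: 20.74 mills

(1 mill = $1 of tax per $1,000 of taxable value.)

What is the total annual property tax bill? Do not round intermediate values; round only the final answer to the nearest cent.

$33,917.41

Assessed value = $1,229,000 × 0.867 = $1,065,543
Kestrel County: ($1,065,543 − $58,000) × 0.0087 = $1,007,543 × 0.0087 = $8,765.6241
Water District: ($1,065,543 − $58,000) × 0.00122 = $1,007,543 × 0.00122 = $1,229.20246
Windmere Township: $1,065,543 × 0.00284 = $3,026.14212
Corbett ISD: ($1,065,543 − $58,000) × 0.02074 = $1,007,543 × 0.02074 = $20,896.44182
Total = $33,917.4105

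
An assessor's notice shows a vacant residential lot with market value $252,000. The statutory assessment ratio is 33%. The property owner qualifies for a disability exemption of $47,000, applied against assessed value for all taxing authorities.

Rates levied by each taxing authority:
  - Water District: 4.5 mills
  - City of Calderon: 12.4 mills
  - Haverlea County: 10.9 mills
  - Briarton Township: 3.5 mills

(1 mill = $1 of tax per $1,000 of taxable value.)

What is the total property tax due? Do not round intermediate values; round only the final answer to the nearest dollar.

$1,132

Assessed value = $252,000 × 0.33 = $83,160
Taxable value = $83,160 − $47,000 = $36,160
Water District: $36,160 × 0.0045 = $162.72
City of Calderon: $36,160 × 0.0124 = $448.384
Haverlea County: $36,160 × 0.0109 = $394.144
Briarton Township: $36,160 × 0.0035 = $126.56
Total = $162.72 + $448.384 + $394.144 + $126.56 = $1,131.808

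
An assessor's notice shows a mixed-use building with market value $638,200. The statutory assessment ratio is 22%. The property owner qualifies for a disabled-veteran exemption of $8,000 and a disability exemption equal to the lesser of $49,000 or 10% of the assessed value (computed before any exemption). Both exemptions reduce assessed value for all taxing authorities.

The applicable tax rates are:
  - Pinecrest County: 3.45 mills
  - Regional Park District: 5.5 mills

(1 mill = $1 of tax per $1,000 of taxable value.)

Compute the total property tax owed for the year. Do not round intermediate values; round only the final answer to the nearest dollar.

$1,059

Assessed value = $638,200 × 0.22 = $140,404
Disability exemption = min($49,000, 10% × $140,404) = min($49,000, $14,040.4) = $14,040.4 (percentage binds)
Taxable value = $140,404 − $8,000 − $14,040.4 = $118,363.6
Pinecrest County: $118,363.6 × 0.00345 = $408.35442
Regional Park District: $118,363.6 × 0.0055 = $650.9998
Total = $1,059.35422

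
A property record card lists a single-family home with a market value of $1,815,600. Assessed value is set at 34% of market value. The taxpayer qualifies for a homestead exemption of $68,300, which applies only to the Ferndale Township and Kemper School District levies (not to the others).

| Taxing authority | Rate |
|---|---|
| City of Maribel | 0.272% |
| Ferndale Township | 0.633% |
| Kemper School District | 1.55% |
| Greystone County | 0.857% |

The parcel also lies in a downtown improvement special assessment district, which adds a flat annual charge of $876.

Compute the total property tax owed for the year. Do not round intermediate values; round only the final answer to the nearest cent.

Assessed value = $1,815,600 × 0.34 = $617,304
City of Maribel: $617,304 × 0.00272 = $1,679.06688
Ferndale Township: ($617,304 − $68,300) × 0.00633 = $549,004 × 0.00633 = $3,475.19532
Kemper School District: ($617,304 − $68,300) × 0.0155 = $549,004 × 0.0155 = $8,509.562
Greystone County: $617,304 × 0.00857 = $5,290.29528
Levies subtotal = $18,954.11948
Total = $18,954.11948 + $876 = $19,830.11948

$19,830.12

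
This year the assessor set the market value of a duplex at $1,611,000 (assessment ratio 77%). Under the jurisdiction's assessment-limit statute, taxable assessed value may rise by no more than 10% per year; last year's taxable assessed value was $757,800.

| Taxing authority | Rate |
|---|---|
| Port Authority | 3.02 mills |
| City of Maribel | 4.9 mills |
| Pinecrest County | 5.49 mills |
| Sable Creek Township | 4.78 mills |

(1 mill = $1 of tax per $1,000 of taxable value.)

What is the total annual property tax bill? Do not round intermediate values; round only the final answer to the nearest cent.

$15,162.82

Uncapped assessed value = $1,611,000 × 0.77 = $1,240,470
Cap limit = $757,800 × 1.1 = $833,580
Taxable assessed value = min($1,240,470, $833,580) = $833,580 (cap binds)
Port Authority: $833,580 × 0.00302 = $2,517.4116
City of Maribel: $833,580 × 0.0049 = $4,084.542
Pinecrest County: $833,580 × 0.00549 = $4,576.3542
Sable Creek Township: $833,580 × 0.00478 = $3,984.5124
Total = $15,162.8202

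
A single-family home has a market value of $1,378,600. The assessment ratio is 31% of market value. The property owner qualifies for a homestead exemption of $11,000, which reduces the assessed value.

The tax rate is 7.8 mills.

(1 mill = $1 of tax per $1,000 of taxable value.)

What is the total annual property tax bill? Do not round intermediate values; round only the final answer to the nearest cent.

Assessed value = $1,378,600 × 0.31 = $427,366
Taxable value = $427,366 − $11,000 = $416,366
Tax = $416,366 × 0.0078 = $3,247.6548

$3,247.65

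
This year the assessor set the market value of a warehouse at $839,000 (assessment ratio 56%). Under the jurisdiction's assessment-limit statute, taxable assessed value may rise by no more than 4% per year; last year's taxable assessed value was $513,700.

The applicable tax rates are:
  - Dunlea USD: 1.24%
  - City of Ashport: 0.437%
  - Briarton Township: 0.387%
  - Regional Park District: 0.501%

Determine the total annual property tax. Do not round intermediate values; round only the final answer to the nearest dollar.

Uncapped assessed value = $839,000 × 0.56 = $469,840
Cap limit = $513,700 × 1.04 = $534,248
Taxable assessed value = min($469,840, $534,248) = $469,840 (cap does not bind)
Dunlea USD: $469,840 × 0.0124 = $5,826.016
City of Ashport: $469,840 × 0.00437 = $2,053.2008
Briarton Township: $469,840 × 0.00387 = $1,818.2808
Regional Park District: $469,840 × 0.00501 = $2,353.8984
Total = $12,051.396

$12,051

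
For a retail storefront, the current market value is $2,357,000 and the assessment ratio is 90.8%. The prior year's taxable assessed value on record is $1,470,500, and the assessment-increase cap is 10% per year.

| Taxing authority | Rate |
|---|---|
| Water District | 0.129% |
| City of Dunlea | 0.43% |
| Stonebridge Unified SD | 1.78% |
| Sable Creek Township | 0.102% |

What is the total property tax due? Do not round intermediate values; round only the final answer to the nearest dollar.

$39,484

Uncapped assessed value = $2,357,000 × 0.908 = $2,140,156
Cap limit = $1,470,500 × 1.1 = $1,617,550
Taxable assessed value = min($2,140,156, $1,617,550) = $1,617,550 (cap binds)
Water District: $1,617,550 × 0.00129 = $2,086.6395
City of Dunlea: $1,617,550 × 0.0043 = $6,955.465
Stonebridge Unified SD: $1,617,550 × 0.0178 = $28,792.39
Sable Creek Township: $1,617,550 × 0.00102 = $1,649.901
Total = $39,484.3955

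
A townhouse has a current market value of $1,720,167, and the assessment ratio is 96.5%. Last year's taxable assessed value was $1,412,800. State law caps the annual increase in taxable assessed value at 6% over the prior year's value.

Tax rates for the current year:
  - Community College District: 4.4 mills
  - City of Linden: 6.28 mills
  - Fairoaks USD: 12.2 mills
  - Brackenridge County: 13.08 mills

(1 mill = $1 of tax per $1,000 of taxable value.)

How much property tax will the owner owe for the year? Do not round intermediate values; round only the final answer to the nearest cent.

Uncapped assessed value = $1,720,167 × 0.965 = $1,659,961.155
Cap limit = $1,412,800 × 1.06 = $1,497,568
Taxable assessed value = min($1,659,961.155, $1,497,568) = $1,497,568 (cap binds)
Community College District: $1,497,568 × 0.0044 = $6,589.2992
City of Linden: $1,497,568 × 0.00628 = $9,404.72704
Fairoaks USD: $1,497,568 × 0.0122 = $18,270.3296
Brackenridge County: $1,497,568 × 0.01308 = $19,588.18944
Total = $53,852.54528

$53,852.55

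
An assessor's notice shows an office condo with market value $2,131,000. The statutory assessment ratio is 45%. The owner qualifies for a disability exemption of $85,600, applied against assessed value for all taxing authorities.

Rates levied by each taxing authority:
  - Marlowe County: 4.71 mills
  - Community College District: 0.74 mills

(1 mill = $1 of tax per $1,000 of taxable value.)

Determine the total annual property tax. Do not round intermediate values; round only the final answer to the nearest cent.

Assessed value = $2,131,000 × 0.45 = $958,950
Taxable value = $958,950 − $85,600 = $873,350
Marlowe County: $873,350 × 0.00471 = $4,113.4785
Community College District: $873,350 × 0.00074 = $646.279
Total = $4,113.4785 + $646.279 = $4,759.7575

$4,759.76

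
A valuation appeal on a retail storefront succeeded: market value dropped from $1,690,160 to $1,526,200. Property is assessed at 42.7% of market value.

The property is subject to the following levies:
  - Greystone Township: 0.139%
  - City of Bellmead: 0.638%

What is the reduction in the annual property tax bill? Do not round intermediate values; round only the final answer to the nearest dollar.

$544

Old assessed value = $1,690,160 × 0.427 = $721,698.32
New assessed value = $1,526,200 × 0.427 = $651,687.4
Combined rate = 0.00139 + 0.00638 = 0.00777
Old tax = $721,698.32 × 0.00777 = $5,607.5959464
New tax = $651,687.4 × 0.00777 = $5,063.611098
Reduction = $5,607.5959464 − $5,063.611098 = $543.9848484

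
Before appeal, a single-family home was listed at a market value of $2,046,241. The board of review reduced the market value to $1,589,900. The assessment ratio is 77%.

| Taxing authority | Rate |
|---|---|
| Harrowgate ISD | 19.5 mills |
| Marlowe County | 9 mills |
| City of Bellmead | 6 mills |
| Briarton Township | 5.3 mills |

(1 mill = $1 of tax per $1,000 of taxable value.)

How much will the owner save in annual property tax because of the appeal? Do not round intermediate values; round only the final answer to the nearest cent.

$13,985.03

Old assessed value = $2,046,241 × 0.77 = $1,575,605.57
New assessed value = $1,589,900 × 0.77 = $1,224,223
Combined rate = 0.0195 + 0.009 + 0.006 + 0.0053 = 0.0398
Old tax = $1,575,605.57 × 0.0398 = $62,709.101686
New tax = $1,224,223 × 0.0398 = $48,724.0754
Reduction = $62,709.101686 − $48,724.0754 = $13,985.026286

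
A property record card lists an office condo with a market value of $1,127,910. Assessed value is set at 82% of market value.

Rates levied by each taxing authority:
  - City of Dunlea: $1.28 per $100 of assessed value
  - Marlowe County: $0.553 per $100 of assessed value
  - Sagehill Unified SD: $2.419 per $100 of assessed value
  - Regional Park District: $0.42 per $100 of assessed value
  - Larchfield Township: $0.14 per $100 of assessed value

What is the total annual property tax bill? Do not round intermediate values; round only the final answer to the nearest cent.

$44,505.52

Assessed value = $1,127,910 × 0.82 = $924,886.2
City of Dunlea: $924,886.2 × 0.0128 = $11,838.54336
Marlowe County: $924,886.2 × 0.00553 = $5,114.620686
Sagehill Unified SD: $924,886.2 × 0.02419 = $22,372.997178
Regional Park District: $924,886.2 × 0.0042 = $3,884.52204
Larchfield Township: $924,886.2 × 0.0014 = $1,294.84068
Total = $11,838.54336 + $5,114.620686 + $22,372.997178 + $3,884.52204 + $1,294.84068 = $44,505.523944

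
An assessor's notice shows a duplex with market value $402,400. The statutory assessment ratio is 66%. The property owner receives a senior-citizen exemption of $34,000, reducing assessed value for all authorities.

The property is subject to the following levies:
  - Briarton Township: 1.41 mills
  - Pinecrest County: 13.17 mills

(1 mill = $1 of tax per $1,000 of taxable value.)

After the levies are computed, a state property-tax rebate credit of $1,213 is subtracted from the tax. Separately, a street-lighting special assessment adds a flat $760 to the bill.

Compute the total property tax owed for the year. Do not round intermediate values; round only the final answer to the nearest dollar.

$2,923

Assessed value = $402,400 × 0.66 = $265,584
Taxable value = $265,584 − $34,000 = $231,584
Briarton Township: $231,584 × 0.00141 = $326.53344
Pinecrest County: $231,584 × 0.01317 = $3,049.96128
Levies subtotal = $3,376.49472
After credit = $3,376.49472 − $1,213 = $2,163.49472
Total = $2,163.49472 + $760 = $2,923.49472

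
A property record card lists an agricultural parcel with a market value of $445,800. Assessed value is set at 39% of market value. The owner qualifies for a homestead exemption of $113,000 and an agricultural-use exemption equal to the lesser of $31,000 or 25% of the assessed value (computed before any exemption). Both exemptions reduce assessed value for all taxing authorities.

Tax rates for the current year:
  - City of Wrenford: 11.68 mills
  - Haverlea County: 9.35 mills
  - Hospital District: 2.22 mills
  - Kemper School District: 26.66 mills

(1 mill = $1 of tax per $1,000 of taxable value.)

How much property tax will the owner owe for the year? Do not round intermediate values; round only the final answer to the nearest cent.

$1,490.41

Assessed value = $445,800 × 0.39 = $173,862
Agricultural-use exemption = min($31,000, 25% × $173,862) = min($31,000, $43,465.5) = $31,000 (dollar cap binds)
Taxable value = $173,862 − $113,000 − $31,000 = $29,862
City of Wrenford: $29,862 × 0.01168 = $348.78816
Haverlea County: $29,862 × 0.00935 = $279.2097
Hospital District: $29,862 × 0.00222 = $66.29364
Kemper School District: $29,862 × 0.02666 = $796.12092
Total = $1,490.41242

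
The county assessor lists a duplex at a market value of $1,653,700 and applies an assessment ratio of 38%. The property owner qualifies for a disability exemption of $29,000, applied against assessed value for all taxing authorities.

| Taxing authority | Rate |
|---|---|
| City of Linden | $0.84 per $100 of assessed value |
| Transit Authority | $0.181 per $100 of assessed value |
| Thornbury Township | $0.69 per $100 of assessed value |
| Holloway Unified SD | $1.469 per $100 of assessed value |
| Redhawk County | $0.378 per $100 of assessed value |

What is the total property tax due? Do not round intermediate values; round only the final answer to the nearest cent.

$21,326.87

Assessed value = $1,653,700 × 0.38 = $628,406
Taxable value = $628,406 − $29,000 = $599,406
City of Linden: $599,406 × 0.0084 = $5,035.0104
Transit Authority: $599,406 × 0.00181 = $1,084.92486
Thornbury Township: $599,406 × 0.0069 = $4,135.9014
Holloway Unified SD: $599,406 × 0.01469 = $8,805.27414
Redhawk County: $599,406 × 0.00378 = $2,265.75468
Total = $5,035.0104 + $1,084.92486 + $4,135.9014 + $8,805.27414 + $2,265.75468 = $21,326.86548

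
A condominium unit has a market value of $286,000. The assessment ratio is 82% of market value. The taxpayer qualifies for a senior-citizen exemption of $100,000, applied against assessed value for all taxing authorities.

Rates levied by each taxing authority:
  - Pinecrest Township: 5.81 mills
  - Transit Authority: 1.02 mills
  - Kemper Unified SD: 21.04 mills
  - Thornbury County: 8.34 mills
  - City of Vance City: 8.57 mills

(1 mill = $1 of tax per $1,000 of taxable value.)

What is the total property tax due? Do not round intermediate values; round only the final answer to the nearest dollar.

$6,024

Assessed value = $286,000 × 0.82 = $234,520
Taxable value = $234,520 − $100,000 = $134,520
Pinecrest Township: $134,520 × 0.00581 = $781.5612
Transit Authority: $134,520 × 0.00102 = $137.2104
Kemper Unified SD: $134,520 × 0.02104 = $2,830.3008
Thornbury County: $134,520 × 0.00834 = $1,121.8968
City of Vance City: $134,520 × 0.00857 = $1,152.8364
Total = $781.5612 + $137.2104 + $2,830.3008 + $1,121.8968 + $1,152.8364 = $6,023.8056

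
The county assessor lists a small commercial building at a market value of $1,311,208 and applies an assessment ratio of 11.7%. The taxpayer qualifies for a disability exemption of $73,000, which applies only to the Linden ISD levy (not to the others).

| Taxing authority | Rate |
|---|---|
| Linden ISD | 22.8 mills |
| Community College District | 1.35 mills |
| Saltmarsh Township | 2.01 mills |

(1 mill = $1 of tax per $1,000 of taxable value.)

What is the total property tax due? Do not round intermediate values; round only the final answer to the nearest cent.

Assessed value = $1,311,208 × 0.117 = $153,411.336
Linden ISD: ($153,411.336 − $73,000) × 0.0228 = $80,411.336 × 0.0228 = $1,833.3784608
Community College District: $153,411.336 × 0.00135 = $207.1053036
Saltmarsh Township: $153,411.336 × 0.00201 = $308.35678536
Total = $2,348.84054976

$2,348.84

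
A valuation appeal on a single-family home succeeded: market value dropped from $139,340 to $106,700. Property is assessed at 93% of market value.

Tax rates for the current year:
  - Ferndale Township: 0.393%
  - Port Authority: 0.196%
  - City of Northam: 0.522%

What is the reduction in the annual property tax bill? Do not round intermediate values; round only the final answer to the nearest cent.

Old assessed value = $139,340 × 0.93 = $129,586.2
New assessed value = $106,700 × 0.93 = $99,231
Combined rate = 0.00393 + 0.00196 + 0.00522 = 0.01111
Old tax = $129,586.2 × 0.01111 = $1,439.702682
New tax = $99,231 × 0.01111 = $1,102.45641
Reduction = $1,439.702682 − $1,102.45641 = $337.246272

$337.25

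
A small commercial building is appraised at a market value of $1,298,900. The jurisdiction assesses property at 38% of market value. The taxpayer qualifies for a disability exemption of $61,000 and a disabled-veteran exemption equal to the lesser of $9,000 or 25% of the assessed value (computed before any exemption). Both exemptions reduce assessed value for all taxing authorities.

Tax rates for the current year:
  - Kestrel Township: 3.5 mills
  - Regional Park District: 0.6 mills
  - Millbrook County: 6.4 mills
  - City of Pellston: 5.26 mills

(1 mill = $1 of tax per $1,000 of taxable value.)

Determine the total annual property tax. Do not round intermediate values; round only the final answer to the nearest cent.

Assessed value = $1,298,900 × 0.38 = $493,582
Disabled-veteran exemption = min($9,000, 25% × $493,582) = min($9,000, $123,395.5) = $9,000 (dollar cap binds)
Taxable value = $493,582 − $61,000 − $9,000 = $423,582
Kestrel Township: $423,582 × 0.0035 = $1,482.537
Regional Park District: $423,582 × 0.0006 = $254.1492
Millbrook County: $423,582 × 0.0064 = $2,710.9248
City of Pellston: $423,582 × 0.00526 = $2,228.04132
Total = $6,675.65232

$6,675.65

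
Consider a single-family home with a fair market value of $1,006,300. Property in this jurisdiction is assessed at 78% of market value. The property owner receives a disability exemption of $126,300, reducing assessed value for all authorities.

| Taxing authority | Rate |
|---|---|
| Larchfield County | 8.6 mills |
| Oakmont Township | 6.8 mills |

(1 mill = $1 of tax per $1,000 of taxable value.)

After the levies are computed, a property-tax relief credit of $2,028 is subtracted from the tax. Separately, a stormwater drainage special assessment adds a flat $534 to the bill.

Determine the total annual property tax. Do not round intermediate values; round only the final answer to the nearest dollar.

$8,649

Assessed value = $1,006,300 × 0.78 = $784,914
Taxable value = $784,914 − $126,300 = $658,614
Larchfield County: $658,614 × 0.0086 = $5,664.0804
Oakmont Township: $658,614 × 0.0068 = $4,478.5752
Levies subtotal = $10,142.6556
After credit = $10,142.6556 − $2,028 = $8,114.6556
Total = $8,114.6556 + $534 = $8,648.6556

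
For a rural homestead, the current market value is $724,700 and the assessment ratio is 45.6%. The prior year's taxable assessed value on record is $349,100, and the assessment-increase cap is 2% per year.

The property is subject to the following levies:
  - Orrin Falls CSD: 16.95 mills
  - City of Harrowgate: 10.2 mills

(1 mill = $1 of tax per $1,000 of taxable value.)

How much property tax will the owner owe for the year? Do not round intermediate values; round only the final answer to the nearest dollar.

Uncapped assessed value = $724,700 × 0.456 = $330,463.2
Cap limit = $349,100 × 1.02 = $356,082
Taxable assessed value = min($330,463.2, $356,082) = $330,463.2 (cap does not bind)
Orrin Falls CSD: $330,463.2 × 0.01695 = $5,601.35124
City of Harrowgate: $330,463.2 × 0.0102 = $3,370.72464
Total = $8,972.07588

$8,972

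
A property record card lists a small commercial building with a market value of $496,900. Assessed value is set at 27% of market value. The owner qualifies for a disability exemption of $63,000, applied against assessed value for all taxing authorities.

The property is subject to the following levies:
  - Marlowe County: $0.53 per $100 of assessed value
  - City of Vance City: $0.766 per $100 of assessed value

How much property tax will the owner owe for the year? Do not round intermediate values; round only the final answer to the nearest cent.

Assessed value = $496,900 × 0.27 = $134,163
Taxable value = $134,163 − $63,000 = $71,163
Marlowe County: $71,163 × 0.0053 = $377.1639
City of Vance City: $71,163 × 0.00766 = $545.10858
Total = $377.1639 + $545.10858 = $922.27248

$922.27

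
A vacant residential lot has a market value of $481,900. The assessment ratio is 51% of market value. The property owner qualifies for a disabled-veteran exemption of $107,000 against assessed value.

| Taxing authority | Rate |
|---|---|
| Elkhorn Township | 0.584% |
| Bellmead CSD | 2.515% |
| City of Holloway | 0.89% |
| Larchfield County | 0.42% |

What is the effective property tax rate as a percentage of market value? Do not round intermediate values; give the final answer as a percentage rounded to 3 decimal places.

1.270%

Assessed value = $481,900 × 0.51 = $245,769
Taxable value = $245,769 − $107,000 = $138,769
Elkhorn Township: $138,769 × 0.00584 = $810.41096
Bellmead CSD: $138,769 × 0.02515 = $3,490.04035
City of Holloway: $138,769 × 0.0089 = $1,235.0441
Larchfield County: $138,769 × 0.0042 = $582.8298
Total tax = $6,118.32521
Effective rate = $6,118.32521 ÷ $481,900 = 1.270% of market value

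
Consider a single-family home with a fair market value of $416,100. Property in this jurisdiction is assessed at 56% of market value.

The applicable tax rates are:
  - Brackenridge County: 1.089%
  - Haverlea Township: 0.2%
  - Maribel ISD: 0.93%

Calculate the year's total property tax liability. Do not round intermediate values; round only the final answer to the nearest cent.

$5,170.63

Assessed value = $416,100 × 0.56 = $233,016
Brackenridge County: $233,016 × 0.01089 = $2,537.54424
Haverlea Township: $233,016 × 0.002 = $466.032
Maribel ISD: $233,016 × 0.0093 = $2,167.0488
Total = $2,537.54424 + $466.032 + $2,167.0488 = $5,170.62504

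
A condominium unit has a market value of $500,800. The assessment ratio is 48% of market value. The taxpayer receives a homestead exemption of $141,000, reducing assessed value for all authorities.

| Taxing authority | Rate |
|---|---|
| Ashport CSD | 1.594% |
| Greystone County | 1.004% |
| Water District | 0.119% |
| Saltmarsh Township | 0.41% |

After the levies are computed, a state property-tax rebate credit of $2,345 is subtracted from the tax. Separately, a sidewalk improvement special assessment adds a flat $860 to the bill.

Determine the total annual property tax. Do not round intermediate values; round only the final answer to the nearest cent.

Assessed value = $500,800 × 0.48 = $240,384
Taxable value = $240,384 − $141,000 = $99,384
Ashport CSD: $99,384 × 0.01594 = $1,584.18096
Greystone County: $99,384 × 0.01004 = $997.81536
Water District: $99,384 × 0.00119 = $118.26696
Saltmarsh Township: $99,384 × 0.0041 = $407.4744
Levies subtotal = $3,107.73768
After credit = $3,107.73768 − $2,345 = $762.73768
Total = $762.73768 + $860 = $1,622.73768

$1,622.74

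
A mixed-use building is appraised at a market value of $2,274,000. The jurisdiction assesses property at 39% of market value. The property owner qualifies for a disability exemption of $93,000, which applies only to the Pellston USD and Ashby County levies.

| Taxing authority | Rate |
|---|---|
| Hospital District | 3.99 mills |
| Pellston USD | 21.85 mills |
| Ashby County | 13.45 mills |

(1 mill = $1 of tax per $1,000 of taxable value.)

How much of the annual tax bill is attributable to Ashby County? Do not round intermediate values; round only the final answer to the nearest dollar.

Assessed value = $2,274,000 × 0.39 = $886,860
Ashby County taxable value = $886,860 − $93,000 = $793,860
Ashby County levy = $793,860 × 0.01345 = $10,677.417

$10,677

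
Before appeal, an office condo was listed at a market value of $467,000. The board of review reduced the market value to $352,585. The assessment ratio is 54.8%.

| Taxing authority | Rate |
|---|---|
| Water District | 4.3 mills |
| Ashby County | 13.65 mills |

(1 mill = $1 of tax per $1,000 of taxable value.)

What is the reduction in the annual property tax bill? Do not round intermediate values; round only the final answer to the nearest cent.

$1,125.45

Old assessed value = $467,000 × 0.548 = $255,916
New assessed value = $352,585 × 0.548 = $193,216.58
Combined rate = 0.0043 + 0.01365 = 0.01795
Old tax = $255,916 × 0.01795 = $4,593.6922
New tax = $193,216.58 × 0.01795 = $3,468.237611
Reduction = $4,593.6922 − $3,468.237611 = $1,125.454589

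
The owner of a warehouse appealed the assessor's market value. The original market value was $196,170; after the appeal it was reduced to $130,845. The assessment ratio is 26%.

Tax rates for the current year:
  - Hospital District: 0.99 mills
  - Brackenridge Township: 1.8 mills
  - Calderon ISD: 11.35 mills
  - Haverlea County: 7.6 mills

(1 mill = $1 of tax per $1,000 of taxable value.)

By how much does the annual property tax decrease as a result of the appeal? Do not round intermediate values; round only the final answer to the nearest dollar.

Old assessed value = $196,170 × 0.26 = $51,004.2
New assessed value = $130,845 × 0.26 = $34,019.7
Combined rate = 0.00099 + 0.0018 + 0.01135 + 0.0076 = 0.02174
Old tax = $51,004.2 × 0.02174 = $1,108.831308
New tax = $34,019.7 × 0.02174 = $739.588278
Reduction = $1,108.831308 − $739.588278 = $369.24303

$369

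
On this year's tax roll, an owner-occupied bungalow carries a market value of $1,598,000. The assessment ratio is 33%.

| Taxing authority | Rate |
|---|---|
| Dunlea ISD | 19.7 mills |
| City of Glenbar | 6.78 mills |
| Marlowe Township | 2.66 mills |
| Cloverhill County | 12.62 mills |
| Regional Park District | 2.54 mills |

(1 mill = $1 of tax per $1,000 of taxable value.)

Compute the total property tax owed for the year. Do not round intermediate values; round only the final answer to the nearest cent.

$23,361.16

Assessed value = $1,598,000 × 0.33 = $527,340
Dunlea ISD: $527,340 × 0.0197 = $10,388.598
City of Glenbar: $527,340 × 0.00678 = $3,575.3652
Marlowe Township: $527,340 × 0.00266 = $1,402.7244
Cloverhill County: $527,340 × 0.01262 = $6,655.0308
Regional Park District: $527,340 × 0.00254 = $1,339.4436
Total = $10,388.598 + $3,575.3652 + $1,402.7244 + $6,655.0308 + $1,339.4436 = $23,361.162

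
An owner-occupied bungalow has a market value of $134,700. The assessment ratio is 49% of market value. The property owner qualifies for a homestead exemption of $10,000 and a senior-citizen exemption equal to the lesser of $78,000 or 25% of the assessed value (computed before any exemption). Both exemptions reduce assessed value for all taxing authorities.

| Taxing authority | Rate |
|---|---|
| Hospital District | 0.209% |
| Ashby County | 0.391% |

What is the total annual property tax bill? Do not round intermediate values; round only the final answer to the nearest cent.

Assessed value = $134,700 × 0.49 = $66,003
Senior-citizen exemption = min($78,000, 25% × $66,003) = min($78,000, $16,500.75) = $16,500.75 (percentage binds)
Taxable value = $66,003 − $10,000 − $16,500.75 = $39,502.25
Hospital District: $39,502.25 × 0.00209 = $82.5597025
Ashby County: $39,502.25 × 0.00391 = $154.4537975
Total = $237.0135

$237.01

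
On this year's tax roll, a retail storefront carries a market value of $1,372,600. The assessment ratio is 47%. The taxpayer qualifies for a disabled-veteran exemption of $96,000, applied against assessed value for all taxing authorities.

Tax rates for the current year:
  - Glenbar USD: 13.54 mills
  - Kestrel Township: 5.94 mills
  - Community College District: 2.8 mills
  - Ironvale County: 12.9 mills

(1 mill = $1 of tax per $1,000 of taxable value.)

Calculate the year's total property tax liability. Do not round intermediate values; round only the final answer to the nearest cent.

$19,318.11

Assessed value = $1,372,600 × 0.47 = $645,122
Taxable value = $645,122 − $96,000 = $549,122
Glenbar USD: $549,122 × 0.01354 = $7,435.11188
Kestrel Township: $549,122 × 0.00594 = $3,261.78468
Community College District: $549,122 × 0.0028 = $1,537.5416
Ironvale County: $549,122 × 0.0129 = $7,083.6738
Total = $7,435.11188 + $3,261.78468 + $1,537.5416 + $7,083.6738 = $19,318.11196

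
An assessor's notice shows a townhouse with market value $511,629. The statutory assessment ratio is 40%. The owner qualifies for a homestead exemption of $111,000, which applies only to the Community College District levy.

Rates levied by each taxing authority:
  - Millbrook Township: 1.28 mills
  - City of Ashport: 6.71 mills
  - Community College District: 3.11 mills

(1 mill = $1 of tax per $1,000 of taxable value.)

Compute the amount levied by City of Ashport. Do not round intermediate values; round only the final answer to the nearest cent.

Assessed value = $511,629 × 0.4 = $204,651.6
City of Ashport taxable value = $204,651.6 (exemption does not apply)
City of Ashport levy = $204,651.6 × 0.00671 = $1,373.212236

$1,373.21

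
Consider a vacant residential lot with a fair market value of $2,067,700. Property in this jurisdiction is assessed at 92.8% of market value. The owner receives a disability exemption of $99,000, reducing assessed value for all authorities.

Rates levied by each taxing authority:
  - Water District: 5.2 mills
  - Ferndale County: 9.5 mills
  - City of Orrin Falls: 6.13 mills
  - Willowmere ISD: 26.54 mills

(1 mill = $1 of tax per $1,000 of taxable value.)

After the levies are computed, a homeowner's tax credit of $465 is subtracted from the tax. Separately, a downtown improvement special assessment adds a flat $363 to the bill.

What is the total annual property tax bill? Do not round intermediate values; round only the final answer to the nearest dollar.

Assessed value = $2,067,700 × 0.928 = $1,918,825.6
Taxable value = $1,918,825.6 − $99,000 = $1,819,825.6
Water District: $1,819,825.6 × 0.0052 = $9,463.09312
Ferndale County: $1,819,825.6 × 0.0095 = $17,288.3432
City of Orrin Falls: $1,819,825.6 × 0.00613 = $11,155.530928
Willowmere ISD: $1,819,825.6 × 0.02654 = $48,298.171424
Levies subtotal = $86,205.138672
After credit = $86,205.138672 − $465 = $85,740.138672
Total = $85,740.138672 + $363 = $86,103.138672

$86,103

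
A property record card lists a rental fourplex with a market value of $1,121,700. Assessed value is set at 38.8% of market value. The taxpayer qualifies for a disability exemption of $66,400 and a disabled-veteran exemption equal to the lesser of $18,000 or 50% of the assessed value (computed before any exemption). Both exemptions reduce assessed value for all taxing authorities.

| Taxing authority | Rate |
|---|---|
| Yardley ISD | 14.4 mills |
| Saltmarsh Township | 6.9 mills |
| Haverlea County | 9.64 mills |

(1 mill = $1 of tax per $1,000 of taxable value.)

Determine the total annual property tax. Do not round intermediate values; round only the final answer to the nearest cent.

Assessed value = $1,121,700 × 0.388 = $435,219.6
Disabled-veteran exemption = min($18,000, 50% × $435,219.6) = min($18,000, $217,609.8) = $18,000 (dollar cap binds)
Taxable value = $435,219.6 − $66,400 − $18,000 = $350,819.6
Yardley ISD: $350,819.6 × 0.0144 = $5,051.80224
Saltmarsh Township: $350,819.6 × 0.0069 = $2,420.65524
Haverlea County: $350,819.6 × 0.00964 = $3,381.900944
Total = $10,854.358424

$10,854.36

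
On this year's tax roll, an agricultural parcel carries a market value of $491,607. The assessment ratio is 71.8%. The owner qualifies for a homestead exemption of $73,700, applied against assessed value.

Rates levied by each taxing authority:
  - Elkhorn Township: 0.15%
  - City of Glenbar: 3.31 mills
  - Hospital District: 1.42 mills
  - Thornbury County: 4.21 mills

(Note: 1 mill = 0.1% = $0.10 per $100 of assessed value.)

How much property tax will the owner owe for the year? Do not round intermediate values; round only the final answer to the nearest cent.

$2,915.62

Assessed value = $491,607 × 0.718 = $352,973.826
Taxable value = $352,973.826 − $73,700 = $279,273.826
Elkhorn Township: $279,273.826 × 0.0015 = $418.910739
City of Glenbar: $279,273.826 × 0.00331 = $924.39636406
Hospital District: $279,273.826 × 0.00142 = $396.56883292
Thornbury County: $279,273.826 × 0.00421 = $1,175.74280746
Total = $2,915.61874344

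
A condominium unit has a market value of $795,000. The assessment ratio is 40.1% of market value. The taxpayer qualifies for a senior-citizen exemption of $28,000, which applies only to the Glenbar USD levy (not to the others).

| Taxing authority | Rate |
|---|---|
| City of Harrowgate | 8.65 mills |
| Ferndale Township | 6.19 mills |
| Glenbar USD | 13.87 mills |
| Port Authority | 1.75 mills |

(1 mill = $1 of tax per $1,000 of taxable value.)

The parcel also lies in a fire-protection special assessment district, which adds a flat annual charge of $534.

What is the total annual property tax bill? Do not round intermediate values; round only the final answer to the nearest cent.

Assessed value = $795,000 × 0.401 = $318,795
City of Harrowgate: $318,795 × 0.00865 = $2,757.57675
Ferndale Township: $318,795 × 0.00619 = $1,973.34105
Glenbar USD: ($318,795 − $28,000) × 0.01387 = $290,795 × 0.01387 = $4,033.32665
Port Authority: $318,795 × 0.00175 = $557.89125
Levies subtotal = $9,322.1357
Total = $9,322.1357 + $534 = $9,856.1357

$9,856.14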